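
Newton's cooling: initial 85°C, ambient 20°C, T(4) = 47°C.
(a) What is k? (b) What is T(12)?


Newton's law: T(t) = T_a + (T₀ - T_a)e^(-kt).
(a) Use T(4) = 47: (47 - 20)/(85 - 20) = e^(-k·4), so k = -ln(0.415)/4 ≈ 0.2196.
(b) Apply k to t = 12: T(12) = 20 + (65)e^(-2.636) ≈ 24.7°C.


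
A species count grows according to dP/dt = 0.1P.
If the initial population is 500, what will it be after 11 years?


The ODE dP/dt = 0.1P has solution P(t) = P(0)e^(0.1t).
Substitute P(0) = 500 and t = 11: P(11) = 500 e^(1.10) ≈ 1502.


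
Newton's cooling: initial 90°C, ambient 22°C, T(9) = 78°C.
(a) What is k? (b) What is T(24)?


Newton's law: T(t) = T_a + (T₀ - T_a)e^(-kt).
(a) Use T(9) = 78: (78 - 22)/(90 - 22) = e^(-k·9), so k = -ln(0.824)/9 ≈ 0.0216.
(b) Apply k to t = 24: T(24) = 22 + (68)e^(-0.518) ≈ 62.5°C.


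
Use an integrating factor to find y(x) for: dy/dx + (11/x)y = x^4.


P(x) = 11/x ⇒ μ = x^11.
(x^11 y)' = x^15 ⇒ x^11 y = x^16/(16) + C.
Solve for y: y = (1/16)x^5 + C/x^11.


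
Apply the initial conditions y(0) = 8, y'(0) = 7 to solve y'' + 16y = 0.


Characteristic roots of r² + 16 = 0 are ±4i, so y = C₁cos(4x) + C₂sin(4x).
Apply y(0) = 8: C₁ = 8. Differentiate and apply y'(0) = 7: 4·C₂ = 7, so C₂ = 7/4.
Particular solution: y = 8cos(4x) + (7/4)sin(4x).


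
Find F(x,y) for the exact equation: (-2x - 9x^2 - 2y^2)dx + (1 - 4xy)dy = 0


Check exactness: ∂M/∂y = -4y and ∂N/∂x = -4y; equal, so the equation is exact.
Integrate M with respect to x (treating y as constant): ∫M dx = -x^2 - 3x^3 - 2xy^2 + h(y).
Differentiate w.r.t. y and set equal to N: the x-dependent terms already match, leaving h'(y) = 1. Integrate: h(y) = y.
So F(x,y) = -x^2 + y - 3x^3 - 2xy^2.
General solution: -x^2 + y - 3x^3 - 2xy^2 = C.


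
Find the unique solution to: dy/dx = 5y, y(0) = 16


General solution of y' = 5y is y = Ce^(5x).
Apply y(0) = 16: C = 16.
Particular solution: y = 16e^(5x).


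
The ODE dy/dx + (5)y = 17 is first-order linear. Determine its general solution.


P(x) = 5, Q(x) = 17; integrating factor μ = e^(5x).
(μ y)' = 17e^(5x) ⇒ μ y = (17/5)e^(5x) + C.
Divide by μ: y = 17/5 + Ce^(-5x).


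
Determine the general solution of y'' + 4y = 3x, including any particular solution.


Homogeneous: r² + 4 = 0 ⇒ r = ±2i, y_h = C₁cos(2x) + C₂sin(2x).
Polynomial forcing; try y_p = Ax + B. Then y_p'' + 4 y_p = 4(Ax + B) = 3x, so B = 0 and A = 3/4.
General solution: y = C₁cos(2x) + C₂sin(2x) + (3/4)x.


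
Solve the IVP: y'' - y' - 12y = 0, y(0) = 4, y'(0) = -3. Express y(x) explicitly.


Characteristic roots of r² - r - 12 = 0 are 4, -3.
General solution y = c₁ e^(4x) + c₂ e^(-3x).
Apply y(0) = 4: c₁ + c₂ = 4. Apply y'(0) = -3: 4 c₁ - 3 c₂ = -3.
Solve: c₁ = 9/7, c₂ = 19/7.
Particular solution: y = (9/7)e^(4x) + (19/7)e^(-3x).


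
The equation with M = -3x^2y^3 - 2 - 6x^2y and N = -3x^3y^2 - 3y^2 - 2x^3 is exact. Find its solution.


Check exactness: ∂M/∂y = -9x^2y^2 - 6x^2 and ∂N/∂x = -9x^2y^2 - 6x^2; equal, so the equation is exact.
Integrate M with respect to x (treating y as constant): ∫M dx = -x^3y^3 - 2x - 2x^3y + h(y).
Differentiate w.r.t. y and set equal to N: the x-dependent terms already match, leaving h'(y) = -3y^2. Integrate: h(y) = -y^3.
So F(x,y) = -x^3y^3 - y^3 - 2x - 2x^3y.
General solution: -x^3y^3 - y^3 - 2x - 2x^3y = C.


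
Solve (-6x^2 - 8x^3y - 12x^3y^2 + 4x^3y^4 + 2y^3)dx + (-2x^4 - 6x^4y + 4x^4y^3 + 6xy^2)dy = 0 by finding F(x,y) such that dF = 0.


Check exactness: ∂M/∂y = -8x^3 - 24x^3y + 16x^3y^3 + 6y^2 and ∂N/∂x = -8x^3 - 24x^3y + 16x^3y^3 + 6y^2; equal, so the equation is exact.
Integrate M with respect to x (treating y as constant): ∫M dx = -2x^3 - 2x^4y - 3x^4y^2 + x^4y^4 + 2xy^3 + h(y).
Differentiate w.r.t. y and set equal to N: all terms match, so h'(y) = 0 and h is a constant absorbed into C.
General solution: -2x^3 - 2x^4y - 3x^4y^2 + x^4y^4 + 2xy^3 = C.


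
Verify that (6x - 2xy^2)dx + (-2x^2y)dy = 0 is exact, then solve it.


Check exactness: ∂M/∂y = -4xy and ∂N/∂x = -4xy; equal, so the equation is exact.
Integrate M with respect to x (treating y as constant): ∫M dx = 3x^2 - x^2y^2 + h(y).
Differentiate w.r.t. y and set equal to N: all terms match, so h'(y) = 0 and h is a constant absorbed into C.
General solution: 3x^2 - x^2y^2 = C.


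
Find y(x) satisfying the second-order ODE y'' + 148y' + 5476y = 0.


Characteristic equation: r² + 148r + 5476 = 0, i.e. (r + 74)² = 0.
Repeated root r = -74; include an x factor for the second linearly independent solution.
General solution: y = (C₁ + C₂x)e^(-74x).


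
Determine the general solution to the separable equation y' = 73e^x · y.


Separate variables: dy/y = 73e^x dx.
Integrate: ln|y| = 73e^x + C₀.
Exponentiate: y = Ce^(73e^x).


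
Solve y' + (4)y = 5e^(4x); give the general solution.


P(x) = 4 ⇒ μ = e^(4x).
(μ y)' = 5e^(8x) ⇒ μ y = (5/8)e^(8x) + C.
Divide by μ: y = (5/8)e^(4x) + Ce^(-4x).


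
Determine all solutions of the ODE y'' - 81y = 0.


Characteristic equation: r² - 81 = 0.
Factor: (r - 9)(r + 9) = 0 ⇒ r = 9, -9 (distinct real).
General solution: y = C₁e^(9x) + C₂e^(-9x).


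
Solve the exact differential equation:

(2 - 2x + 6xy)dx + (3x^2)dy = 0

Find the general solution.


Check exactness: ∂M/∂y = 6x and ∂N/∂x = 6x; equal, so the equation is exact.
Integrate M with respect to x (treating y as constant): ∫M dx = 2x - x^2 + 3x^2y + h(y).
Differentiate w.r.t. y and set equal to N: all terms match, so h'(y) = 0 and h is a constant absorbed into C.
General solution: 2x - x^2 + 3x^2y = C.


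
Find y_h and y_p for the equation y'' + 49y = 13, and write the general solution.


Homogeneous part: r² + 49 = 0 ⇒ r = ±7i, so y_h = C₁cos(7x) + C₂sin(7x).
Try constant y_p = A; plug in: 49A = 13 ⇒ A = 13/49.
General solution: y = C₁cos(7x) + C₂sin(7x) + 13/49.


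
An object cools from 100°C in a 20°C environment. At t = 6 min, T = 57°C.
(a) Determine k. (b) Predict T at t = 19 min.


Newton's law: T(t) = T_a + (T₀ - T_a)e^(-kt).
(a) Use T(6) = 57: (57 - 20)/(100 - 20) = e^(-k·6), so k = -ln(0.463)/6 ≈ 0.1285.
(b) Apply k to t = 19: T(19) = 20 + (80)e^(-2.442) ≈ 27.0°C.


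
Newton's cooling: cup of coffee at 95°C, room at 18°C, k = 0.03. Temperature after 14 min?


Newton's law: dT/dt = -k(T - T_a) has solution T(t) = T_a + (T₀ - T_a)e^(-kt).
Plug in T_a = 18, T₀ = 95, k = 0.03, t = 14: T(14) = 18 + (77)e^(-0.42) ≈ 68.6°C.


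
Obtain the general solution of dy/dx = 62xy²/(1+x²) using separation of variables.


Separate: dy/y² = 62x/(1+x²) dx.
Integrate LHS: ∫ dy/y² = -1/y.
Integrate RHS via u = 1+x²: 31ln(1+x²) + C.
Result: -1/y = 31ln(1+x²) + C.


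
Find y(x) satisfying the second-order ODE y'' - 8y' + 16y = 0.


Characteristic equation: r² - 8r + 16 = 0, i.e. (r - 4)² = 0.
Repeated root r = 4; include an x factor for the second linearly independent solution.
General solution: y = (C₁ + C₂x)e^(4x).


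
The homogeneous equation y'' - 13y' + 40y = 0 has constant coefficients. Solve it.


Characteristic equation: r² - 13r + 40 = 0.
Factor: (r - 5)(r - 8) = 0 ⇒ r = 5, 8 (distinct real).
General solution: y = C₁e^(5x) + C₂e^(8x).


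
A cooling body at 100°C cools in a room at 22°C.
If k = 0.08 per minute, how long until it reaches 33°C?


From T(t) = T_a + (T₀ - T_a)e^(-kt), set T(t) = 33:
(33 - 22) / (100 - 22) = e^(-0.08t), so t = -ln(0.141)/0.08 ≈ 24.5 minutes.


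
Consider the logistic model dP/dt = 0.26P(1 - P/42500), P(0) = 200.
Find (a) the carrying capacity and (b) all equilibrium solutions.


Logistic ODE dP/dt = 0.26P(1 - P/42500) has equilibria where dP/dt = 0, i.e. P = 0 or P = 42500.
The coefficient (1 - P/K) = 0 when P = K, identifying K = 42500 as the carrying capacity.
(a) K = 42500; (b) equilibria P = 0 and P = 42500.


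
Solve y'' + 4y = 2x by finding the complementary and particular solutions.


Homogeneous: r² + 4 = 0 ⇒ r = ±2i, y_h = C₁cos(2x) + C₂sin(2x).
Polynomial forcing; try y_p = Ax + B. Then y_p'' + 4 y_p = 4(Ax + B) = 2x, so B = 0 and A = 1/2.
General solution: y = C₁cos(2x) + C₂sin(2x) + (1/2)x.


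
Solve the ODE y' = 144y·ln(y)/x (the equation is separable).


Separate: dy/[y ln(y)] = 144 dx/x.
Substitute u = ln(y): du/u = 144 dx/x.
Integrate: ln|ln(y)| = 144ln|x| + C₀, hence ln(y) = C·x^144.


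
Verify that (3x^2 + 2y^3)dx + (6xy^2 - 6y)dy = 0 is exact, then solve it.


Check exactness: ∂M/∂y = 6y^2 and ∂N/∂x = 6y^2; equal, so the equation is exact.
Integrate M with respect to x (treating y as constant): ∫M dx = x^3 + 2xy^3 + h(y).
Differentiate w.r.t. y and set equal to N: the x-dependent terms already match, leaving h'(y) = -6y. Integrate: h(y) = -3y^2.
So F(x,y) = x^3 + 2xy^3 - 3y^2.
General solution: x^3 + 2xy^3 - 3y^2 = C.


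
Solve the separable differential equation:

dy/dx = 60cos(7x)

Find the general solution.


g(y) = 1, so integrate directly: y = ∫ 60cos(7x) dx = (60/7)sin(7x) + C.


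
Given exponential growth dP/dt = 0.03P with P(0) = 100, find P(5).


The ODE dP/dt = 0.03P has solution P(t) = P(0)e^(0.03t).
Substitute P(0) = 100 and t = 5: P(5) = 100 e^(0.15) ≈ 116.


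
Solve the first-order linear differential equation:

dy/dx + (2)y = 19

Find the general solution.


P(x) = 2, Q(x) = 19; integrating factor μ = e^(2x).
(μ y)' = 19e^(2x) ⇒ μ y = (19/2)e^(2x) + C.
Divide by μ: y = 19/2 + Ce^(-2x).


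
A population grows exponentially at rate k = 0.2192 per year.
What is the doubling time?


Exponential growth: P(t) = P₀ e^(0.2192t). Set P(t)/P₀ = 2: e^(0.2192t) = 2.
Solve: t = ln(2)/0.2192 ≈ 3.16 years.


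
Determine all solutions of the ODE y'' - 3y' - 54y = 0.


Characteristic equation: r² - 3r - 54 = 0.
Factor: (r + 6)(r - 9) = 0 ⇒ r = -6, 9 (distinct real).
General solution: y = C₁e^(-6x) + C₂e^(9x).


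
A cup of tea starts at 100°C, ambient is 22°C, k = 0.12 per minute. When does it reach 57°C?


From T(t) = T_a + (T₀ - T_a)e^(-kt), set T(t) = 57:
(57 - 22) / (100 - 22) = e^(-0.12t), so t = -ln(0.449)/0.12 ≈ 6.7 minutes.


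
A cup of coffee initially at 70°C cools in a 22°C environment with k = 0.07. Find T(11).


Newton's law: dT/dt = -k(T - T_a) has solution T(t) = T_a + (T₀ - T_a)e^(-kt).
Plug in T_a = 22, T₀ = 70, k = 0.07, t = 11: T(11) = 22 + (48)e^(-0.77) ≈ 44.2°C.


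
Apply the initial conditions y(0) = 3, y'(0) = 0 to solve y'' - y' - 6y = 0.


Characteristic roots of r² - r - 6 = 0 are -2, 3.
General solution y = c₁ e^(-2x) + c₂ e^(3x).
Apply y(0) = 3: c₁ + c₂ = 3. Apply y'(0) = 0: -2 c₁ + 3 c₂ = 0.
Solve: c₁ = 9/5, c₂ = 6/5.
Particular solution: y = (9/5)e^(-2x) + (6/5)e^(3x).


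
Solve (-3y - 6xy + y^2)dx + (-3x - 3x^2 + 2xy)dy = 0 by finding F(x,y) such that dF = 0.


Check exactness: ∂M/∂y = -3 - 6x + 2y and ∂N/∂x = -3 - 6x + 2y; equal, so the equation is exact.
Integrate M with respect to x (treating y as constant): ∫M dx = -3xy - 3x^2y + xy^2 + h(y).
Differentiate w.r.t. y and set equal to N: all terms match, so h'(y) = 0 and h is a constant absorbed into C.
General solution: -3xy - 3x^2y + xy^2 = C.


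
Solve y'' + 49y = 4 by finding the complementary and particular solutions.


Homogeneous part: r² + 49 = 0 ⇒ r = ±7i, so y_h = C₁cos(7x) + C₂sin(7x).
Try constant y_p = A; plug in: 49A = 4 ⇒ A = 4/49.
General solution: y = C₁cos(7x) + C₂sin(7x) + 4/49.


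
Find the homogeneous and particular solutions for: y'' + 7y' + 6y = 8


Characteristic roots of r² + 7r + 6 = 0 are -6, -1.
y_h = C₁e^(-6x) + C₂e^(-x).
Constant forcing; try y_p = A. Then 6A = 8 ⇒ A = 4/3.
General solution: y = C₁e^(-6x) + C₂e^(-x) + 4/3.


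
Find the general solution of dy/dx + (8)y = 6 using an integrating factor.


P(x) = 8, Q(x) = 6; integrating factor μ = e^(8x).
(μ y)' = 6e^(8x) ⇒ μ y = (3/4)e^(8x) + C.
Divide by μ: y = 3/4 + Ce^(-8x).


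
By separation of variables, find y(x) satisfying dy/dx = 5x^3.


Integrate both sides with respect to x: y = ∫ 5x^3 dx = (5/4)x^4 + C.


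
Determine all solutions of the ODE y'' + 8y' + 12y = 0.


Characteristic equation: r² + 8r + 12 = 0.
Factor: (r + 6)(r + 2) = 0 ⇒ r = -6, -2 (distinct real).
General solution: y = C₁e^(-6x) + C₂e^(-2x).


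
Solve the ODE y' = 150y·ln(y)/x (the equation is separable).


Separate: dy/[y ln(y)] = 150 dx/x.
Substitute u = ln(y): du/u = 150 dx/x.
Integrate: ln|ln(y)| = 150ln|x| + C₀, hence ln(y) = C·x^150.


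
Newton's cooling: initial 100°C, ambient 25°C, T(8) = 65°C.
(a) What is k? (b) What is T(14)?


Newton's law: T(t) = T_a + (T₀ - T_a)e^(-kt).
(a) Use T(8) = 65: (65 - 25)/(100 - 25) = e^(-k·8), so k = -ln(0.533)/8 ≈ 0.0786.
(b) Apply k to t = 14: T(14) = 25 + (75)e^(-1.100) ≈ 50.0°C.


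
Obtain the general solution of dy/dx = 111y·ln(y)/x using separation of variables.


Separate: dy/[y ln(y)] = 111 dx/x.
Substitute u = ln(y): du/u = 111 dx/x.
Integrate: ln|ln(y)| = 111ln|x| + C₀, hence ln(y) = C·x^111.


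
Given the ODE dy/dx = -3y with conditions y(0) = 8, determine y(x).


General solution of y' = -3y is y = Ce^(-3x).
Apply y(0) = 8: C = 8.
Particular solution: y = 8e^(-3x).


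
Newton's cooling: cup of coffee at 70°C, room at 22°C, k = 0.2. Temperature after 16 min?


Newton's law: dT/dt = -k(T - T_a) has solution T(t) = T_a + (T₀ - T_a)e^(-kt).
Plug in T_a = 22, T₀ = 70, k = 0.2, t = 16: T(16) = 22 + (48)e^(-3.20) ≈ 24.0°C.


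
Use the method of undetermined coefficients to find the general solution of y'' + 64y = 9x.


Homogeneous: r² + 64 = 0 ⇒ r = ±8i, y_h = C₁cos(8x) + C₂sin(8x).
Polynomial forcing; try y_p = Ax + B. Then y_p'' + 64 y_p = 64(Ax + B) = 9x, so B = 0 and A = 9/64.
General solution: y = C₁cos(8x) + C₂sin(8x) + (9/64)x.


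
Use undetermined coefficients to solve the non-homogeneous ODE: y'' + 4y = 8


Homogeneous part: r² + 4 = 0 ⇒ r = ±2i, so y_h = C₁cos(2x) + C₂sin(2x).
Try constant y_p = A; plug in: 4A = 8 ⇒ A = 2.
General solution: y = C₁cos(2x) + C₂sin(2x) + 2.


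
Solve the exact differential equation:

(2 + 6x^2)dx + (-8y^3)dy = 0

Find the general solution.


Check exactness: ∂M/∂y = 0 and ∂N/∂x = 0; equal, so the equation is exact.
Integrate M with respect to x (treating y as constant): ∫M dx = 2x + 2x^3 + h(y).
Differentiate w.r.t. y and set equal to N: the x-dependent terms already match, leaving h'(y) = -8y^3. Integrate: h(y) = -2y^4.
So F(x,y) = -2y^4 + 2x + 2x^3.
General solution: -2y^4 + 2x + 2x^3 = C.


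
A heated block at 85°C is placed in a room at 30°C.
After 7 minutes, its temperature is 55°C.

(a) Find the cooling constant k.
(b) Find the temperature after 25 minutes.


Newton's law: T(t) = T_a + (T₀ - T_a)e^(-kt).
(a) Use T(7) = 55: (55 - 30)/(85 - 30) = e^(-k·7), so k = -ln(0.455)/7 ≈ 0.1126.
(b) Apply k to t = 25: T(25) = 30 + (55)e^(-2.816) ≈ 33.3°C.


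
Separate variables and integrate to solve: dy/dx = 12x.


Integrate both sides with respect to x: y = ∫ 12x dx = 6x^2 + C.


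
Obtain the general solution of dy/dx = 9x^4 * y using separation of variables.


Separate variables: dy/y = 9x^4 dx.
Integrate: ln|y| = (9/5)x^5 + C₀.
Exponentiate: y = Ce^((9/5)x^5).


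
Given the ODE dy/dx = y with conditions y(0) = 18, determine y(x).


General solution of y' = y is y = Ce^(x).
Apply y(0) = 18: C = 18.
Particular solution: y = 18e^(x).


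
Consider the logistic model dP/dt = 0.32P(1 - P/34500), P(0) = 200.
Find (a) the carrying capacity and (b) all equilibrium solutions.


Logistic ODE dP/dt = 0.32P(1 - P/34500) has equilibria where dP/dt = 0, i.e. P = 0 or P = 34500.
The coefficient (1 - P/K) = 0 when P = K, identifying K = 34500 as the carrying capacity.
(a) K = 34500; (b) equilibria P = 0 and P = 34500.


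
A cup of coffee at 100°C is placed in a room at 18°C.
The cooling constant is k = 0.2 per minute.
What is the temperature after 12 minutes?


Newton's law: dT/dt = -k(T - T_a) has solution T(t) = T_a + (T₀ - T_a)e^(-kt).
Plug in T_a = 18, T₀ = 100, k = 0.2, t = 12: T(12) = 18 + (82)e^(-2.40) ≈ 25.4°C.


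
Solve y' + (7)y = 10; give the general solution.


P(x) = 7, Q(x) = 10; integrating factor μ = e^(7x).
(μ y)' = 10e^(7x) ⇒ μ y = (10/7)e^(7x) + C.
Divide by μ: y = 10/7 + Ce^(-7x).


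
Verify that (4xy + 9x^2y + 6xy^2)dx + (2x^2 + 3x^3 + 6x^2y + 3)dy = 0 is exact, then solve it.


Check exactness: ∂M/∂y = 4x + 9x^2 + 12xy and ∂N/∂x = 4x + 9x^2 + 12xy; equal, so the equation is exact.
Integrate M with respect to x (treating y as constant): ∫M dx = 2x^2y + 3x^3y + 3x^2y^2 + h(y).
Differentiate w.r.t. y and set equal to N: the x-dependent terms already match, leaving h'(y) = 3. Integrate: h(y) = 3y.
So F(x,y) = 2x^2y + 3x^3y + 3x^2y^2 + 3y.
General solution: 2x^2y + 3x^3y + 3x^2y^2 + 3y = C.


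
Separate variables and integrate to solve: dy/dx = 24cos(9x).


g(y) = 1, so integrate directly: y = ∫ 24cos(9x) dx = (8/3)sin(9x) + C.


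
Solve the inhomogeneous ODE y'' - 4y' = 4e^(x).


Characteristic roots of r² - 4r = 0 are 4, 0.
y_h = C₁e^(4x) + C₂.
Forcing exponent 1 is not a characteristic root; try y_p = Ae^(x).
Substitute: A·(1 + (-4)·1 + (0)) = A·-3 = 4, so A = -4/3.
General solution: y = C₁e^(4x) + C₂ - (4/3)e^(x).


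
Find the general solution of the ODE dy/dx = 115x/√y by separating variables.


Separate: √y dy = 115x dx.
Integrate: (2/3)y^(3/2) = (115/2)x² + C.


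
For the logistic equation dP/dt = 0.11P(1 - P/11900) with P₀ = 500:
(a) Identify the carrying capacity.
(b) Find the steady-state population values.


Logistic ODE dP/dt = 0.11P(1 - P/11900) has equilibria where dP/dt = 0, i.e. P = 0 or P = 11900.
The coefficient (1 - P/K) = 0 when P = K, identifying K = 11900 as the carrying capacity.
(a) K = 11900; (b) equilibria P = 0 and P = 11900.


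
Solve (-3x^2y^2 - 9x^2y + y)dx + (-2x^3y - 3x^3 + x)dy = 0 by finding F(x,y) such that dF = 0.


Check exactness: ∂M/∂y = -6x^2y - 9x^2 + 1 and ∂N/∂x = -6x^2y - 9x^2 + 1; equal, so the equation is exact.
Integrate M with respect to x (treating y as constant): ∫M dx = -x^3y^2 - 3x^3y + xy + h(y).
Differentiate w.r.t. y and set equal to N: all terms match, so h'(y) = 0 and h is a constant absorbed into C.
General solution: -x^3y^2 - 3x^3y + xy = C.


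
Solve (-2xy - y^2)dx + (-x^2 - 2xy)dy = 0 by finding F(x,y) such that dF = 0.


Check exactness: ∂M/∂y = -2x - 2y and ∂N/∂x = -2x - 2y; equal, so the equation is exact.
Integrate M with respect to x (treating y as constant): ∫M dx = -x^2y - xy^2 + h(y).
Differentiate w.r.t. y and set equal to N: all terms match, so h'(y) = 0 and h is a constant absorbed into C.
General solution: -x^2y - xy^2 = C.


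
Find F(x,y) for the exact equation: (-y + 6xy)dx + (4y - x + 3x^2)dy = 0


Check exactness: ∂M/∂y = -1 + 6x and ∂N/∂x = -1 + 6x; equal, so the equation is exact.
Integrate M with respect to x (treating y as constant): ∫M dx = -xy + 3x^2y + h(y).
Differentiate w.r.t. y and set equal to N: the x-dependent terms already match, leaving h'(y) = 4y. Integrate: h(y) = 2y^2.
So F(x,y) = 2y^2 - xy + 3x^2y.
General solution: 2y^2 - xy + 3x^2y = C.


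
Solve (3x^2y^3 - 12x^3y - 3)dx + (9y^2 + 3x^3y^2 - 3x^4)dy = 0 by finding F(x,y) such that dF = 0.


Check exactness: ∂M/∂y = 9x^2y^2 - 12x^3 and ∂N/∂x = 9x^2y^2 - 12x^3; equal, so the equation is exact.
Integrate M with respect to x (treating y as constant): ∫M dx = x^3y^3 - 3x^4y - 3x + h(y).
Differentiate w.r.t. y and set equal to N: the x-dependent terms already match, leaving h'(y) = 9y^2. Integrate: h(y) = 3y^3.
So F(x,y) = 3y^3 + x^3y^3 - 3x^4y - 3x.
General solution: 3y^3 + x^3y^3 - 3x^4y - 3x = C.


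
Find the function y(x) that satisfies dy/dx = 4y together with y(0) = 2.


General solution of y' = 4y is y = Ce^(4x).
Apply y(0) = 2: C = 2.
Particular solution: y = 2e^(4x).


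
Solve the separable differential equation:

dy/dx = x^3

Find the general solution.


Integrate both sides with respect to x: y = ∫ x^3 dx = (1/4)x^4 + C.


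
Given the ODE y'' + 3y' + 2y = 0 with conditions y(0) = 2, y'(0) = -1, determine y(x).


Characteristic roots of r² + 3r + 2 = 0 are -1, -2.
General solution y = c₁ e^(-x) + c₂ e^(-2x).
Apply y(0) = 2: c₁ + c₂ = 2. Apply y'(0) = -1: -1 c₁ - 2 c₂ = -1.
Solve: c₁ = 3, c₂ = -1.
Particular solution: y = 3e^(-x) - e^(-2x).


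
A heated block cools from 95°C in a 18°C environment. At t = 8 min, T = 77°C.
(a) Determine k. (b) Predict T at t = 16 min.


Newton's law: T(t) = T_a + (T₀ - T_a)e^(-kt).
(a) Use T(8) = 77: (77 - 18)/(95 - 18) = e^(-k·8), so k = -ln(0.766)/8 ≈ 0.0333.
(b) Apply k to t = 16: T(16) = 18 + (77)e^(-0.533) ≈ 63.2°C.


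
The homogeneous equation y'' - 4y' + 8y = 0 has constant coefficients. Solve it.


Characteristic equation: r² - 4r + 8 = 0.
Discriminant is negative; roots r = 2 ± 2i (complex conjugate pair).
General solution uses e^(α x)(C₁ cos(β x) + C₂ sin(β x)): y = e^(2x)(C₁cos(2x) + C₂sin(2x)).


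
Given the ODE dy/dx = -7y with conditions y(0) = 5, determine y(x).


General solution of y' = -7y is y = Ce^(-7x).
Apply y(0) = 5: C = 5.
Particular solution: y = 5e^(-7x).


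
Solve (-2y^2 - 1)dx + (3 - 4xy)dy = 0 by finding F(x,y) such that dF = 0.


Check exactness: ∂M/∂y = -4y and ∂N/∂x = -4y; equal, so the equation is exact.
Integrate M with respect to x (treating y as constant): ∫M dx = -2xy^2 - x + h(y).
Differentiate w.r.t. y and set equal to N: the x-dependent terms already match, leaving h'(y) = 3. Integrate: h(y) = 3y.
So F(x,y) = 3y - 2xy^2 - x.
General solution: 3y - 2xy^2 - x = C.


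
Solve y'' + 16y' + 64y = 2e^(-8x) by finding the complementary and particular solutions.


Characteristic polynomial (r + 8)² = 0; repeated root r = -8.
y_h = (C₁ + C₂x)e^(-8x). Forcing matches the repeated root (resonance), so try y_p = Ax² e^(-8x).
Substitute and solve for A: 2A = 2, so A = 1.
General solution: y = (C₁ + C₂x + x²)e^(-8x).


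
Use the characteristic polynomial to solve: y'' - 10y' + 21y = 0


Characteristic equation: r² - 10r + 21 = 0.
Factor: (r - 3)(r - 7) = 0 ⇒ r = 3, 7 (distinct real).
General solution: y = C₁e^(3x) + C₂e^(7x).


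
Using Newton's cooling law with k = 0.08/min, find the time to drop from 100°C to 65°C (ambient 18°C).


From T(t) = T_a + (T₀ - T_a)e^(-kt), set T(t) = 65:
(65 - 18) / (100 - 18) = e^(-0.08t), so t = -ln(0.573)/0.08 ≈ 7.0 minutes.


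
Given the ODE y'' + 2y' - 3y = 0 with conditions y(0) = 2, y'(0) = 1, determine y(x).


Characteristic roots of r² + 2r - 3 = 0 are -3, 1.
General solution y = c₁ e^(-3x) + c₂ e^(x).
Apply y(0) = 2: c₁ + c₂ = 2. Apply y'(0) = 1: -3 c₁ + 1 c₂ = 1.
Solve: c₁ = 1/4, c₂ = 7/4.
Particular solution: y = (1/4)e^(-3x) + (7/4)e^(x).


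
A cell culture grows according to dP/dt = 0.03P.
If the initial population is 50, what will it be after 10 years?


The ODE dP/dt = 0.03P has solution P(t) = P(0)e^(0.03t).
Substitute P(0) = 50 and t = 10: P(10) = 50 e^(0.30) ≈ 67.


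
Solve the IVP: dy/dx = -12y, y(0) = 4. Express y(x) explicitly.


General solution of y' = -12y is y = Ce^(-12x).
Apply y(0) = 4: C = 4.
Particular solution: y = 4e^(-12x).


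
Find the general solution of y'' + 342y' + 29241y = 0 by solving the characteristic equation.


Characteristic equation: r² + 342r + 29241 = 0, i.e. (r + 171)² = 0.
Repeated root r = -171; include an x factor for the second linearly independent solution.
General solution: y = (C₁ + C₂x)e^(-171x).


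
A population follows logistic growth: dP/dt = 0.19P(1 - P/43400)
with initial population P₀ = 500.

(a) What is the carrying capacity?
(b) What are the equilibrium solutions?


Logistic ODE dP/dt = 0.19P(1 - P/43400) has equilibria where dP/dt = 0, i.e. P = 0 or P = 43400.
The coefficient (1 - P/K) = 0 when P = K, identifying K = 43400 as the carrying capacity.
(a) K = 43400; (b) equilibria P = 0 and P = 43400.


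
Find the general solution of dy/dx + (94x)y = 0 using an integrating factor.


P(x) = 94x ⇒ μ = e^(47x²).
Q(x) = 0 so μ y is constant: y = Ce^(-47x²).


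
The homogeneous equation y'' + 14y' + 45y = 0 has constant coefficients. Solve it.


Characteristic equation: r² + 14r + 45 = 0.
Factor: (r + 9)(r + 5) = 0 ⇒ r = -9, -5 (distinct real).
General solution: y = C₁e^(-9x) + C₂e^(-5x).


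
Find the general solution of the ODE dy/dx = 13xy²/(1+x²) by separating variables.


Separate: dy/y² = 13x/(1+x²) dx.
Integrate LHS: ∫ dy/y² = -1/y.
Integrate RHS via u = 1+x²: (13/2)ln(1+x²) + C.
Result: -1/y = (13/2)ln(1+x²) + C.


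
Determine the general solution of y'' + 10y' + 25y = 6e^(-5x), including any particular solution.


Characteristic polynomial (r + 5)² = 0; repeated root r = -5.
y_h = (C₁ + C₂x)e^(-5x). Forcing matches the repeated root (resonance), so try y_p = Ax² e^(-5x).
Substitute and solve for A: 2A = 6, so A = 3.
General solution: y = (C₁ + C₂x + 3x²)e^(-5x).


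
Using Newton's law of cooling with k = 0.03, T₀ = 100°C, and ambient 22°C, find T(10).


Newton's law: dT/dt = -k(T - T_a) has solution T(t) = T_a + (T₀ - T_a)e^(-kt).
Plug in T_a = 22, T₀ = 100, k = 0.03, t = 10: T(10) = 22 + (78)e^(-0.30) ≈ 79.8°C.


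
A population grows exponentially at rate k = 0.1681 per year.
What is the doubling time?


Exponential growth: P(t) = P₀ e^(0.1681t). Set P(t)/P₀ = 2: e^(0.1681t) = 2.
Solve: t = ln(2)/0.1681 ≈ 4.12 years.


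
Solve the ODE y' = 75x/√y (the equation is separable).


Separate: √y dy = 75x dx.
Integrate: (2/3)y^(3/2) = (75/2)x² + C.


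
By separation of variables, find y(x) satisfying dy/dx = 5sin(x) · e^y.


Separate: e^(-y) dy = 5sin(x) dx.
Integrate: -e^(-y) = -5cos(x) + C₀.
Rearrange: e^(-y) = 5cos(x) + C.


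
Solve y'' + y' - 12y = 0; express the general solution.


Characteristic equation: r² + r - 12 = 0.
Factor: (r - 3)(r + 4) = 0 ⇒ r = 3, -4 (distinct real).
General solution: y = C₁e^(3x) + C₂e^(-4x).


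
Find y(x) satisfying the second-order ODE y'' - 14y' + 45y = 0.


Characteristic equation: r² - 14r + 45 = 0.
Factor: (r - 5)(r - 9) = 0 ⇒ r = 5, 9 (distinct real).
General solution: y = C₁e^(5x) + C₂e^(9x).


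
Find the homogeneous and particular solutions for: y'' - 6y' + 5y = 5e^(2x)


Characteristic roots of r² - 6r + 5 = 0 are 5, 1.
y_h = C₁e^(5x) + C₂e^(x).
Forcing exponent 2 is not a characteristic root; try y_p = Ae^(2x).
Substitute: A·(4 + (-6)·2 + (5)) = A·-3 = 5, so A = -5/3.
General solution: y = C₁e^(5x) + C₂e^(x) - (5/3)e^(2x).


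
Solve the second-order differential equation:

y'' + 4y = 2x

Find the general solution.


Homogeneous: r² + 4 = 0 ⇒ r = ±2i, y_h = C₁cos(2x) + C₂sin(2x).
Polynomial forcing; try y_p = Ax + B. Then y_p'' + 4 y_p = 4(Ax + B) = 2x, so B = 0 and A = 1/2.
General solution: y = C₁cos(2x) + C₂sin(2x) + (1/2)x.


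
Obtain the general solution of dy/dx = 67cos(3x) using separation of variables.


g(y) = 1, so integrate directly: y = ∫ 67cos(3x) dx = (67/3)sin(3x) + C.


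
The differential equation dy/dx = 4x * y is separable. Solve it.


Separate variables: dy/y = 4x dx.
Integrate: ln|y| = 2x^2 + C₀.
Exponentiate: y = Ce^(2x^2).


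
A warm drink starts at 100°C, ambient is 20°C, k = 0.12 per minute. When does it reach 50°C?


From T(t) = T_a + (T₀ - T_a)e^(-kt), set T(t) = 50:
(50 - 20) / (100 - 20) = e^(-0.12t), so t = -ln(0.375)/0.12 ≈ 8.2 minutes.


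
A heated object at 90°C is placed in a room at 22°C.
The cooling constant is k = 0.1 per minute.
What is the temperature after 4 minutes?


Newton's law: dT/dt = -k(T - T_a) has solution T(t) = T_a + (T₀ - T_a)e^(-kt).
Plug in T_a = 22, T₀ = 90, k = 0.1, t = 4: T(4) = 22 + (68)e^(-0.40) ≈ 67.6°C.


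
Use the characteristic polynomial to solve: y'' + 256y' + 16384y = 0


Characteristic equation: r² + 256r + 16384 = 0, i.e. (r + 128)² = 0.
Repeated root r = -128; include an x factor for the second linearly independent solution.
General solution: y = (C₁ + C₂x)e^(-128x).


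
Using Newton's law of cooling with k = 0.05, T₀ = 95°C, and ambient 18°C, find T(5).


Newton's law: dT/dt = -k(T - T_a) has solution T(t) = T_a + (T₀ - T_a)e^(-kt).
Plug in T_a = 18, T₀ = 95, k = 0.05, t = 5: T(5) = 18 + (77)e^(-0.25) ≈ 78.0°C.


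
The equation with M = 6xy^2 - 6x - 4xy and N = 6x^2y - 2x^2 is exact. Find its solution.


Check exactness: ∂M/∂y = 12xy - 4x and ∂N/∂x = 12xy - 4x; equal, so the equation is exact.
Integrate M with respect to x (treating y as constant): ∫M dx = 3x^2y^2 - 3x^2 - 2x^2y + h(y).
Differentiate w.r.t. y and set equal to N: all terms match, so h'(y) = 0 and h is a constant absorbed into C.
General solution: 3x^2y^2 - 3x^2 - 2x^2y = C.


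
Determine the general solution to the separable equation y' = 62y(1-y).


Separate: dy/[y(1-y)] = 62 dx.
Partial fractions: 1/[y(1-y)] = 1/y + 1/(1-y).
Integrate: ln|y/(1-y)| = 62x + C₀.
Solve for y: y = 1/(1 + Ce^(-62x)).


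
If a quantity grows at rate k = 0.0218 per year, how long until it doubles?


Exponential growth: P(t) = P₀ e^(0.0218t). Set P(t)/P₀ = 2: e^(0.0218t) = 2.
Solve: t = ln(2)/0.0218 ≈ 31.80 years.


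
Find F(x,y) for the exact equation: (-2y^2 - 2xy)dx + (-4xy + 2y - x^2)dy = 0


Check exactness: ∂M/∂y = -4y - 2x and ∂N/∂x = -4y - 2x; equal, so the equation is exact.
Integrate M with respect to x (treating y as constant): ∫M dx = -2xy^2 - x^2y + h(y).
Differentiate w.r.t. y and set equal to N: the x-dependent terms already match, leaving h'(y) = 2y. Integrate: h(y) = y^2.
So F(x,y) = -2xy^2 + y^2 - x^2y.
General solution: -2xy^2 + y^2 - x^2y = C.


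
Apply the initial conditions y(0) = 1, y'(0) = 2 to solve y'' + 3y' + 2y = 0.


Characteristic roots of r² + 3r + 2 = 0 are -2, -1.
General solution y = c₁ e^(-2x) + c₂ e^(-x).
Apply y(0) = 1: c₁ + c₂ = 1. Apply y'(0) = 2: -2 c₁ - 1 c₂ = 2.
Solve: c₁ = -3, c₂ = 4.
Particular solution: y = -3e^(-2x) + 4e^(-x).


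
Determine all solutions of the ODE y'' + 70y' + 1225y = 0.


Characteristic equation: r² + 70r + 1225 = 0, i.e. (r + 35)² = 0.
Repeated root r = -35; include an x factor for the second linearly independent solution.
General solution: y = (C₁ + C₂x)e^(-35x).


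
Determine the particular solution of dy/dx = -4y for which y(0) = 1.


General solution of y' = -4y is y = Ce^(-4x).
Apply y(0) = 1: C = 1.
Particular solution: y = e^(-4x).


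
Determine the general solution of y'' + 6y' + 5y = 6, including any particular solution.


Characteristic roots of r² + 6r + 5 = 0 are -5, -1.
y_h = C₁e^(-5x) + C₂e^(-x).
Constant forcing; try y_p = A. Then 5A = 6 ⇒ A = 6/5.
General solution: y = C₁e^(-5x) + C₂e^(-x) + 6/5.


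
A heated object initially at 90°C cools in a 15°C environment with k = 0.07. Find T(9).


Newton's law: dT/dt = -k(T - T_a) has solution T(t) = T_a + (T₀ - T_a)e^(-kt).
Plug in T_a = 15, T₀ = 90, k = 0.07, t = 9: T(9) = 15 + (75)e^(-0.63) ≈ 54.9°C.


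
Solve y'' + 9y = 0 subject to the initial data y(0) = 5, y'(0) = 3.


Characteristic roots of r² + 9 = 0 are ±3i, so y = C₁cos(3x) + C₂sin(3x).
Apply y(0) = 5: C₁ = 5. Differentiate and apply y'(0) = 3: 3·C₂ = 3, so C₂ = 1.
Particular solution: y = 5cos(3x) + sin(3x).


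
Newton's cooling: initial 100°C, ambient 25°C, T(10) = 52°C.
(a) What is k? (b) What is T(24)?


Newton's law: T(t) = T_a + (T₀ - T_a)e^(-kt).
(a) Use T(10) = 52: (52 - 25)/(100 - 25) = e^(-k·10), so k = -ln(0.360)/10 ≈ 0.1022.
(b) Apply k to t = 24: T(24) = 25 + (75)e^(-2.452) ≈ 31.5°C.


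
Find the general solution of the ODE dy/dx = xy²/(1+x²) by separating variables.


Separate: dy/y² = x/(1+x²) dx.
Integrate LHS: ∫ dy/y² = -1/y.
Integrate RHS via u = 1+x²: (1/2)ln(1+x²) + C.
Result: -1/y = (1/2)ln(1+x²) + C.


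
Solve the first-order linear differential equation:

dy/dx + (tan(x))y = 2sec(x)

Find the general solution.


P(x) = tan(x) ⇒ μ = e^(∫tan(x)dx) = sec(x).
(sec(x) y)' = 2sec²(x) ⇒ sec(x) y = 2tan(x) + C.
Multiply by cos(x): y = 2sin(x) + C·cos(x).


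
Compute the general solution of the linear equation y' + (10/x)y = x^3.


P(x) = 10/x ⇒ μ = x^10.
(x^10 y)' = x^10·x^3 = x^13.
Integrate: x^10 y = x^14/(14) + C.
Solve for y: y = (1/14)x^4 + C/x^10.


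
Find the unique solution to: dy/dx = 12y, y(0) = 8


General solution of y' = 12y is y = Ce^(12x).
Apply y(0) = 8: C = 8.
Particular solution: y = 8e^(12x).


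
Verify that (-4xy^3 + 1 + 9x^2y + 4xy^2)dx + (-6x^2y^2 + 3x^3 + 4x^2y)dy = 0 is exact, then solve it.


Check exactness: ∂M/∂y = -12xy^2 + 9x^2 + 8xy and ∂N/∂x = -12xy^2 + 9x^2 + 8xy; equal, so the equation is exact.
Integrate M with respect to x (treating y as constant): ∫M dx = -2x^2y^3 + x + 3x^3y + 2x^2y^2 + h(y).
Differentiate w.r.t. y and set equal to N: all terms match, so h'(y) = 0 and h is a constant absorbed into C.
General solution: -2x^2y^3 + x + 3x^3y + 2x^2y^2 = C.


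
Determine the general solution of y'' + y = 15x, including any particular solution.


Homogeneous: r² + 1 = 0 ⇒ r = ±1i, y_h = C₁cos(x) + C₂sin(x).
Polynomial forcing; try y_p = Ax + B. Then y_p'' + 1 y_p = 1(Ax + B) = 15x, so B = 0 and A = 15.
General solution: y = C₁cos(x) + C₂sin(x) + 15x.


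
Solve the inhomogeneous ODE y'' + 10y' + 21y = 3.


Characteristic roots of r² + 10r + 21 = 0 are -3, -7.
y_h = C₁e^(-3x) + C₂e^(-7x).
Constant forcing; try y_p = A. Then 21A = 3 ⇒ A = 1/7.
General solution: y = C₁e^(-3x) + C₂e^(-7x) + 1/7.


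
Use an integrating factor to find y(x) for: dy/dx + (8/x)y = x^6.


P(x) = 8/x ⇒ μ = x^8.
(x^8 y)' = x^8·x^6 = x^14.
Integrate: x^8 y = x^15/(15) + C.
Solve for y: y = (1/15)x^7 + C/x^8.


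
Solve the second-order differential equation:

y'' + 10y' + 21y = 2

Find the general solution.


Characteristic roots of r² + 10r + 21 = 0 are -3, -7.
y_h = C₁e^(-3x) + C₂e^(-7x).
Constant forcing; try y_p = A. Then 21A = 2 ⇒ A = 2/21.
General solution: y = C₁e^(-3x) + C₂e^(-7x) + 2/21.


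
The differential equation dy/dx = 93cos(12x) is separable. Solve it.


g(y) = 1, so integrate directly: y = ∫ 93cos(12x) dx = (31/4)sin(12x) + C.


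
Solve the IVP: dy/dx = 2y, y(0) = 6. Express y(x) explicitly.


General solution of y' = 2y is y = Ce^(2x).
Apply y(0) = 6: C = 6.
Particular solution: y = 6e^(2x).


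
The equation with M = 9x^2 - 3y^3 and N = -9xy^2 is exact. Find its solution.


Check exactness: ∂M/∂y = -9y^2 and ∂N/∂x = -9y^2; equal, so the equation is exact.
Integrate M with respect to x (treating y as constant): ∫M dx = 3x^3 - 3xy^3 + h(y).
Differentiate w.r.t. y and set equal to N: all terms match, so h'(y) = 0 and h is a constant absorbed into C.
General solution: 3x^3 - 3xy^3 = C.


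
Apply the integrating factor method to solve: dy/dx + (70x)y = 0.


P(x) = 70x ⇒ μ = e^(35x²).
Q(x) = 0 so μ y is constant: y = Ce^(-35x²).


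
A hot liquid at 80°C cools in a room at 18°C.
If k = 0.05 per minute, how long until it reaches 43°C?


From T(t) = T_a + (T₀ - T_a)e^(-kt), set T(t) = 43:
(43 - 18) / (80 - 18) = e^(-0.05t), so t = -ln(0.403)/0.05 ≈ 18.2 minutes.


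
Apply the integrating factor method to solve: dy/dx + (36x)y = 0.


P(x) = 36x ⇒ μ = e^(18x²).
Q(x) = 0 so μ y is constant: y = Ce^(-18x²).


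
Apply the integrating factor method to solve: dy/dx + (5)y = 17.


P(x) = 5, Q(x) = 17; integrating factor μ = e^(5x).
(μ y)' = 17e^(5x) ⇒ μ y = (17/5)e^(5x) + C.
Divide by μ: y = 17/5 + Ce^(-5x).


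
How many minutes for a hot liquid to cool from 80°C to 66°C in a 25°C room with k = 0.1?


From T(t) = T_a + (T₀ - T_a)e^(-kt), set T(t) = 66:
(66 - 25) / (80 - 25) = e^(-0.1t), so t = -ln(0.745)/0.1 ≈ 2.9 minutes.


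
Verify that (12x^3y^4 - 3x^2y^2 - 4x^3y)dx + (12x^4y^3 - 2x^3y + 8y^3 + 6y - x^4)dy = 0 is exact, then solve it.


Check exactness: ∂M/∂y = 48x^3y^3 - 6x^2y - 4x^3 and ∂N/∂x = 48x^3y^3 - 6x^2y - 4x^3; equal, so the equation is exact.
Integrate M with respect to x (treating y as constant): ∫M dx = 3x^4y^4 - x^3y^2 - x^4y + h(y).
Differentiate w.r.t. y and set equal to N: the x-dependent terms already match, leaving h'(y) = 8y^3 + 6y. Integrate: h(y) = 2y^4 + 3y^2.
So F(x,y) = 3x^4y^4 - x^3y^2 + 2y^4 + 3y^2 - x^4y.
General solution: 3x^4y^4 - x^3y^2 + 2y^4 + 3y^2 - x^4y = C.


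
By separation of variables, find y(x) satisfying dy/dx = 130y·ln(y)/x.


Separate: dy/[y ln(y)] = 130 dx/x.
Substitute u = ln(y): du/u = 130 dx/x.
Integrate: ln|ln(y)| = 130ln|x| + C₀, hence ln(y) = C·x^130.


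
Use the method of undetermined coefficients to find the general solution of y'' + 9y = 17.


Homogeneous part: r² + 9 = 0 ⇒ r = ±3i, so y_h = C₁cos(3x) + C₂sin(3x).
Try constant y_p = A; plug in: 9A = 17 ⇒ A = 17/9.
General solution: y = C₁cos(3x) + C₂sin(3x) + 17/9.


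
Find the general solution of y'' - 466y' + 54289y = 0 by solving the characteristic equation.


Characteristic equation: r² - 466r + 54289 = 0, i.e. (r - 233)² = 0.
Repeated root r = 233; include an x factor for the second linearly independent solution.
General solution: y = (C₁ + C₂x)e^(233x).


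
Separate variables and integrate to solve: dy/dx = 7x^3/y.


Separate variables: y dy = 7x^3 dx.
Integrate both sides: y²/2 = (7/4)x^4 + C₀.
Multiply by 2: y² = (7/2)x^4 + C.


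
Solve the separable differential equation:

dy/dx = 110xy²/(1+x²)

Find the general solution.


Separate: dy/y² = 110x/(1+x²) dx.
Integrate LHS: ∫ dy/y² = -1/y.
Integrate RHS via u = 1+x²: 55ln(1+x²) + C.
Result: -1/y = 55ln(1+x²) + C.


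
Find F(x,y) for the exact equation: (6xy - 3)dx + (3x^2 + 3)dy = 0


Check exactness: ∂M/∂y = 6x and ∂N/∂x = 6x; equal, so the equation is exact.
Integrate M with respect to x (treating y as constant): ∫M dx = 3x^2y - 3x + h(y).
Differentiate w.r.t. y and set equal to N: the x-dependent terms already match, leaving h'(y) = 3. Integrate: h(y) = 3y.
So F(x,y) = 3x^2y - 3x + 3y.
General solution: 3x^2y - 3x + 3y = C.


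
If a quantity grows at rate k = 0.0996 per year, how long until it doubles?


Exponential growth: P(t) = P₀ e^(0.0996t). Set P(t)/P₀ = 2: e^(0.0996t) = 2.
Solve: t = ln(2)/0.0996 ≈ 6.96 years.


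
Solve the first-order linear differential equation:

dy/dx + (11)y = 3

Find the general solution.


P(x) = 11, Q(x) = 3; integrating factor μ = e^(11x).
(μ y)' = 3e^(11x) ⇒ μ y = (3/11)e^(11x) + C.
Divide by μ: y = 3/11 + Ce^(-11x).


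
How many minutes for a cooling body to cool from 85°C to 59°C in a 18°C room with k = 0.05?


From T(t) = T_a + (T₀ - T_a)e^(-kt), set T(t) = 59:
(59 - 18) / (85 - 18) = e^(-0.05t), so t = -ln(0.612)/0.05 ≈ 9.8 minutes.


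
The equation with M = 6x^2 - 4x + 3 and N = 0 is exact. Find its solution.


Check exactness: ∂M/∂y = 0 and ∂N/∂x = 0; equal, so the equation is exact.
Integrate M with respect to x (treating y as constant): ∫M dx = 2x^3 - 2x^2 + 3x + h(y).
Differentiate w.r.t. y and set equal to N: all terms match, so h'(y) = 0 and h is a constant absorbed into C.
General solution: 2x^3 - 2x^2 + 3x = C.


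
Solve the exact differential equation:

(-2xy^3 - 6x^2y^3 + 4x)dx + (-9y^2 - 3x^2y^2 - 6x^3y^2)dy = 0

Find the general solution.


Check exactness: ∂M/∂y = -6xy^2 - 18x^2y^2 and ∂N/∂x = -6xy^2 - 18x^2y^2; equal, so the equation is exact.
Integrate M with respect to x (treating y as constant): ∫M dx = -x^2y^3 - 2x^3y^3 + 2x^2 + h(y).
Differentiate w.r.t. y and set equal to N: the x-dependent terms already match, leaving h'(y) = -9y^2. Integrate: h(y) = -3y^3.
So F(x,y) = -3y^3 - x^2y^3 - 2x^3y^3 + 2x^2.
General solution: -3y^3 - x^2y^3 - 2x^3y^3 + 2x^2 = C.
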